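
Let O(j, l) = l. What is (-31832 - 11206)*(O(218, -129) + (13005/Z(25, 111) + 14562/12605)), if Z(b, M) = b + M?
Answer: 69916070241/50420 ≈ 1.3867e+6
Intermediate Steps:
Z(b, M) = M + b
(-31832 - 11206)*(O(218, -129) + (13005/Z(25, 111) + 14562/12605)) = (-31832 - 11206)*(-129 + (13005/(111 + 25) + 14562/12605)) = -43038*(-129 + (13005/136 + 14562*(1/12605))) = -43038*(-129 + (13005*(1/136) + 14562/12605)) = -43038*(-129 + (765/8 + 14562/12605)) = -43038*(-129 + 9759321/100840) = -43038*(-3249039/100840) = 69916070241/50420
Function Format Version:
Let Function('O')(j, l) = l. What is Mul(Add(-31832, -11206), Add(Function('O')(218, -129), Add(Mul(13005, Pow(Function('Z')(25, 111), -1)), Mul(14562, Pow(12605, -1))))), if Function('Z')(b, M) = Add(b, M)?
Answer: Rational(69916070241, 50420) ≈ 1.3867e+6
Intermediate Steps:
Function('Z')(b, M) = Add(M, b)
Mul(Add(-31832, -11206), Add(Function('O')(218, -129), Add(Mul(13005, Pow(Function('Z')(25, 111), -1)), Mul(14562, Pow(12605, -1))))) = Mul(Add(-31832, -11206), Add(-129, Add(Mul(13005, Pow(Add(111, 25), -1)), Mul(14562, Pow(12605, -1))))) = Mul(-43038, Add(-129, Add(Mul(13005, Pow(136, -1)), Mul(14562, Rational(1, 12605))))) = Mul(-43038, Add(-129, Add(Mul(13005, Rational(1, 136)), Rational(14562, 12605)))) = Mul(-43038, Add(-129, Add(Rational(765, 8), Rational(14562, 12605)))) = Mul(-43038, Add(-129, Rational(9759321, 100840))) = Mul(-43038, Rational(-3249039, 100840)) = Rational(69916070241, 50420)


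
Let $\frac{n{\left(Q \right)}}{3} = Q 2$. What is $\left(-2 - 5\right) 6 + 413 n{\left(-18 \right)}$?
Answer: $-44646$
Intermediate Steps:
$n{\left(Q \right)} = 6 Q$ ($n{\left(Q \right)} = 3 Q 2 = 3 \cdot 2 Q = 6 Q$)
$\left(-2 - 5\right) 6 + 413 n{\left(-18 \right)} = \left(-2 - 5\right) 6 + 413 \cdot 6 \left(-18\right) = \left(-7\right) 6 + 413 \left(-108\right) = -42 - 44604 = -44646$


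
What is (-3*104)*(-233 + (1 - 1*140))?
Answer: 116064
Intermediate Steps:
(-3*104)*(-233 + (1 - 1*140)) = -312*(-233 + (1 - 140)) = -312*(-233 - 139) = -312*(-372) = 116064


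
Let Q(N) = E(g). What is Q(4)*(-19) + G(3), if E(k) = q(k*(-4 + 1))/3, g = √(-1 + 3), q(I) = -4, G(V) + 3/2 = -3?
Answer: 125/6 ≈ 20.833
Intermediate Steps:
G(V) = -9/2 (G(V) = -3/2 - 3 = -9/2)
g = √2 ≈ 1.4142
E(k) = -4/3
Q(N) = -4/3
Q(4)*(-19) + G(3) = -4/3*(-19) - 9/2 = 76/3 - 9/2 = 125/6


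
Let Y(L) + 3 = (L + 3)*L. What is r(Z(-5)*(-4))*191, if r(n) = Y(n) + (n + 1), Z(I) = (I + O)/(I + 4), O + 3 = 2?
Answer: 91298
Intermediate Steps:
O = -1 (O = -3 + 2 = -1)
Z(I) = (-1 + I)/(4 + I) (Z(I) = (I - 1)/(I + 4) = (-1 + I)/(4 + I))
Y(L) = -3 + L*(3 + L) (Y(L) = -3 + (L + 3)*L = -3 + (3 + L)*L = -3 + L*(3 + L))
r(n) = -2 + n² + 4*n (r(n) = (-3 + n² + 3*n) + (n + 1) = (-3 + n² + 3*n) + (1 + n) = -2 + n² + 4*n)
r(Z(-5)*(-4))*191 = (-2 + (((-1 - 5)/(4 - 5))*(-4))² + 4*(((-1 - 5)/(4 - 5))*(-4)))*191 = (-2 + ((-6/(-1))*(-4))² + 4*((-6/(-1))*(-4)))*191 = (-2 + (-1*(-6)*(-4))² + 4*(-1*(-6)*(-4)))*191 = (-2 + (6*(-4))² + 4*(6*(-4)))*191 = (-2 + (-24)² + 4*(-24))*191 = (-2 + 576 - 96)*191 = 478*191 = 91298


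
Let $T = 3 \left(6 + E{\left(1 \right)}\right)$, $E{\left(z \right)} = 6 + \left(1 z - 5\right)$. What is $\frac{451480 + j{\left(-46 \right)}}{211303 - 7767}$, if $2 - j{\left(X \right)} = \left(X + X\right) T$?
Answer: $\frac{226845}{101768} \approx 2.229$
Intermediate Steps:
$E{\left(z \right)} = 1 + z$ ($E{\left(z \right)} = 6 + \left(z - 5\right) = 6 + \left(-5 + z\right) = 1 + z$)
$T = 24$ ($T = 3 \left(6 + \left(1 + 1\right)\right) = 3 \left(6 + 2\right) = 3 \cdot 8 = 24$)
$j{\left(X \right)} = 2 - 48 X$ ($j{\left(X \right)} = 2 - \left(X + X\right) 24 = 2 - 2 X 24 = 2 - 48 X$)
$\frac{451480 + j{\left(-46 \right)}}{211303 - 7767} = \frac{451480 + \left(2 - -2208\right)}{211303 - 7767} = \frac{451480 + \left(2 + 2208\right)}{203536} = \left(451480 + 2210\right) \frac{1}{203536} = 453690 \cdot \frac{1}{203536} = \frac{226845}{101768}$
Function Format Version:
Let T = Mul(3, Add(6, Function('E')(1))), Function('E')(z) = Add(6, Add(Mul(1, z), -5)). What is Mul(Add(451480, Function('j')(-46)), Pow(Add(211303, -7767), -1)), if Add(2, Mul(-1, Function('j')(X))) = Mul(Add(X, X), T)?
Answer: Rational(226845, 101768) ≈ 2.2290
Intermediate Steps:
Function('E')(z) = Add(1, z) (Function('E')(z) = Add(6, Add(z, -5)) = Add(6, Add(-5, z)) = Add(1, z))
T = 24 (T = Mul(3, Add(6, Add(1, 1))) = Mul(3, Add(6, 2)) = Mul(3, 8) = 24)
Function('j')(X) = Add(2, Mul(-48, X)) (Function('j')(X) = Add(2, Mul(-1, Mul(Add(X, X), 24))) = Add(2, Mul(-1, Mul(Mul(2, X), 24))) = Add(2, Mul(-1, Mul(48, X))) = Add(2, Mul(-48, X)))
Mul(Add(451480, Function('j')(-46)), Pow(Add(211303, -7767), -1)) = Mul(Add(451480, Add(2, Mul(-48, -46))), Pow(Add(211303, -7767), -1)) = Mul(Add(451480, Add(2, 2208)), Pow(203536, -1)) = Mul(Add(451480, 2210), Rational(1, 203536)) = Mul(453690, Rational(1, 203536)) = Rational(226845, 101768)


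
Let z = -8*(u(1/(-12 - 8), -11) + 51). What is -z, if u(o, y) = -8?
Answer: 344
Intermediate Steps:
z = -344 (z = -8*(-8 + 51) = -8*43 = -344)
-z = -1*(-344) = 344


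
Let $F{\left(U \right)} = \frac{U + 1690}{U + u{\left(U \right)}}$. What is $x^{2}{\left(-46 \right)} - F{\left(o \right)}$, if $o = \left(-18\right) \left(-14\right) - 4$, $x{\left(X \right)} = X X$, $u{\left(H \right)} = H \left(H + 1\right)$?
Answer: $\frac{138801135031}{31000} \approx 4.4775 \cdot 10^{6}$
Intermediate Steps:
$u{\left(H \right)} = H \left(1 + H\right)$
$x{\left(X \right)} = X^{2}$
$o = 248$ ($o = 252 - 4 = 248$)
$F{\left(U \right)} = \frac{1690 + U}{U + U \left(1 + U\right)}$ ($F{\left(U \right)} = \frac{U + 1690}{U + U \left(1 + U\right)} = \frac{1690 + U}{U + U \left(1 + U\right)}$)
$x^{2}{\left(-46 \right)} - F{\left(o \right)} = \left(\left(-46\right)^{2}\right)^{2} - \frac{1690 + 248}{248 \left(2 + 248\right)} = 2116^{2} - \frac{1}{248} \cdot \frac{1}{250} \cdot 1938 = 4477456 - \frac{1}{248} \cdot \frac{1}{250} \cdot 1938 = 4477456 - \frac{969}{31000} = \frac{138801135031}{31000}$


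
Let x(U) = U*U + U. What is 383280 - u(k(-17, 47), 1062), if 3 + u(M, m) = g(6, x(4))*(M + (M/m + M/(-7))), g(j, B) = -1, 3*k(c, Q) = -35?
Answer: 1221107743/3186 ≈ 3.8327e+5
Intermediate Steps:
k(c, Q) = -35/3 (k(c, Q) = (⅓)*(-35) = -35/3)
x(U) = U + U² (x(U) = U² + U = U + U²)
u(M, m) = -3 - 6*M/7 - M/m (u(M, m) = -3 - (M + (M/m + M/(-7))) = -3 - (M + (M/m + M*(-⅐))) = -3 - (M + (M/m - M/7)) = -3 - (M + (-M/7 + M/m)) = -3 - (6*M/7 + M/m) = -3 + (-6*M/7 - M/m) = -3 - 6*M/7 - M/m)
383280 - u(k(-17, 47), 1062) = 383280 - (-3 - 6/7*(-35/3) - 1*(-35/3)/1062) = 383280 - (-3 + 10 - 1*(-35/3)*1/1062) = 383280 - (-3 + 10 + 35/3186) = 383280 - 1*22337/3186 = 383280 - 22337/3186 = 1221107743/3186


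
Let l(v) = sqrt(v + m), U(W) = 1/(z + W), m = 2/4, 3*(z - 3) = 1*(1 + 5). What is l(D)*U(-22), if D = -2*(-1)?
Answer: -sqrt(10)/34 ≈ -0.093008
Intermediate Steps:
z = 5 (z = 3 + (1*(1 + 5))/3 = 3 + (1*6)/3 = 3 + (1/3)*6 = 3 + 2 = 5)
D = 2
m = 1/2 (m = 2*(1/4) = 1/2 ≈ 0.50000)
U(W) = 1/(5 + W)
l(v) = sqrt(1/2 + v) (l(v) = sqrt(v + 1/2) = sqrt(1/2 + v))
l(D)*U(-22) = (sqrt(2 + 4*2)/2)/(5 - 22) = (sqrt(2 + 8)/2)/(-17) = (sqrt(10)/2)*(-1/17) = -sqrt(10)/34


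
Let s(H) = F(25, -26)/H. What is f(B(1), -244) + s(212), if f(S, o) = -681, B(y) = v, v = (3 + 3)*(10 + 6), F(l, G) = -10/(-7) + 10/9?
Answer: -2273819/3339 ≈ -680.99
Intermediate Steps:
F(l, G) = 160/63 (F(l, G) = -10*(-⅐) + 10*(⅑) = 10/7 + 10/9 = 160/63)
v = 96 (v = 6*16 = 96)
B(y) = 96
s(H) = 160/(63*H)
f(B(1), -244) + s(212) = -681 + (160/63)/212 = -681 + (160/63)*(1/212) = -681 + 40/3339 = -2273819/3339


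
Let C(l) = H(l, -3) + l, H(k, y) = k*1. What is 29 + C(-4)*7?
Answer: -27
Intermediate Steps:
H(k, y) = k
C(l) = 2*l (C(l) = l + l = 2*l)
29 + C(-4)*7 = 29 + (2*(-4))*7 = 29 - 8*7 = 29 - 56 = -27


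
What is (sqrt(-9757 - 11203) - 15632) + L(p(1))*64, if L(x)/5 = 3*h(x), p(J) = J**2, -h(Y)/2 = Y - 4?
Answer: -9872 + 4*I*sqrt(1310) ≈ -9872.0 + 144.78*I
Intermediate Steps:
h(Y) = 8 - 2*Y (h(Y) = -2*(Y - 4) = -2*(-4 + Y) = 8 - 2*Y)
L(x) = 120 - 30*x (L(x) = 5*(3*(8 - 2*x)) = 5*(24 - 6*x) = 120 - 30*x)
(sqrt(-9757 - 11203) - 15632) + L(p(1))*64 = (sqrt(-9757 - 11203) - 15632) + (120 - 30*1**2)*64 = (sqrt(-20960) - 15632) + (120 - 30*1)*64 = (4*I*sqrt(1310) - 15632) + (120 - 30)*64 = (-15632 + 4*I*sqrt(1310)) + 90*64 = (-15632 + 4*I*sqrt(1310)) + 5760 = -9872 + 4*I*sqrt(1310)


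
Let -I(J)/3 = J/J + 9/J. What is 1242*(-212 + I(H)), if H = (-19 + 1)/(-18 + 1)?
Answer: -298701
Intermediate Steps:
H = 18/17 (H = -18/(-17) = -18*(-1/17) = 18/17 ≈ 1.0588)
I(J) = -3 - 27/J (I(J) = -3*(J/J + 9/J) = -3*(1 + 9/J) = -3 - 27/J)
1242*(-212 + I(H)) = 1242*(-212 + (-3 - 27/18/17)) = 1242*(-212 + (-3 - 27*17/18)) = 1242*(-212 + (-3 - 51/2)) = 1242*(-212 - 57/2) = 1242*(-481/2) = -298701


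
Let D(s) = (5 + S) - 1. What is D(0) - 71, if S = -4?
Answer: -71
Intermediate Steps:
D(s) = 0 (D(s) = (5 - 4) - 1 = 1 - 1 = 0)
D(0) - 71 = 0 - 71 = -71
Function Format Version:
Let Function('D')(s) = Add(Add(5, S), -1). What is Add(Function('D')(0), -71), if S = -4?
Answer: -71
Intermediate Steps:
Function('D')(s) = 0 (Function('D')(s) = Add(Add(5, -4), -1) = Add(1, -1) = 0)
Add(Function('D')(0), -71) = Add(0, -71) = -71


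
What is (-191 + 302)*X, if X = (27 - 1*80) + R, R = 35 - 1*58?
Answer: -8436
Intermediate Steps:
R = -23 (R = 35 - 58 = -23)
X = -76 (X = (27 - 1*80) - 23 = (27 - 80) - 23 = -53 - 23 = -76)
(-191 + 302)*X = (-191 + 302)*(-76) = 111*(-76) = -8436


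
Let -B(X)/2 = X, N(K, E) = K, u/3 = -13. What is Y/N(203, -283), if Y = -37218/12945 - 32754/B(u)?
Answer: -23716863/11387285 ≈ -2.0827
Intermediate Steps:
u = -39 (u = 3*(-13) = -39)
B(X) = -2*X
Y = -23716863/56095 (Y = -37218/12945 - 32754/((-2*(-39))) = -37218*1/12945 - 32754/78 = -12406/4315 - 32754*1/78 = -12406/4315 - 5459/13 = -23716863/56095 ≈ -422.80)
Y/N(203, -283) = -23716863/56095/203 = -23716863/56095*1/203 = -23716863/11387285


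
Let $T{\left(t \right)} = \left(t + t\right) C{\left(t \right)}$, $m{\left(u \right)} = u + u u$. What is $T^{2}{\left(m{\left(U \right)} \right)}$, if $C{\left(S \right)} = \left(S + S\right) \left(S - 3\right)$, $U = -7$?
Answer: $75726233856$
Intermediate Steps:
$m{\left(u \right)} = u + u^{2}$
$C{\left(S \right)} = 2 S \left(-3 + S\right)$
$T{\left(t \right)} = 4 t^{2} \left(-3 + t\right)$ ($T{\left(t \right)} = \left(t + t\right) 2 t \left(-3 + t\right) = 2 t 2 t \left(-3 + t\right) = 4 t^{2} \left(-3 + t\right)$)
$T^{2}{\left(m{\left(U \right)} \right)} = \left(4 \left(- 7 \left(1 - 7\right)\right)^{2} \left(-3 - 7 \left(1 - 7\right)\right)\right)^{2} = \left(4 \left(\left(-7\right) \left(-6\right)\right)^{2} \left(-3 - -42\right)\right)^{2} = \left(4 \cdot 42^{2} \left(-3 + 42\right)\right)^{2} = \left(4 \cdot 1764 \cdot 39\right)^{2} = 275184^{2} = 75726233856$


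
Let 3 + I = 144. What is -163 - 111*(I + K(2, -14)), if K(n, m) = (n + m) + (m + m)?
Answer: -11374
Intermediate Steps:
I = 141 (I = -3 + 144 = 141)
K(n, m) = n + 3*m (K(n, m) = (m + n) + 2*m = n + 3*m)
-163 - 111*(I + K(2, -14)) = -163 - 111*(141 + (2 + 3*(-14))) = -163 - 111*(141 + (2 - 42)) = -163 - 111*(141 - 40) = -163 - 111*101 = -163 - 11211 = -11374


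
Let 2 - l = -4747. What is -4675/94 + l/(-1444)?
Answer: -3598553/67868 ≈ -53.023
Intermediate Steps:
l = 4749 (l = 2 - 1*(-4747) = 2 + 4747 = 4749)
-4675/94 + l/(-1444) = -4675/94 + 4749/(-1444) = -4675*1/94 + 4749*(-1/1444) = -4675/94 - 4749/1444 = -3598553/67868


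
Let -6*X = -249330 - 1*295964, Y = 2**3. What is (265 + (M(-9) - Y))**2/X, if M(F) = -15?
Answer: 175692/272647 ≈ 0.64439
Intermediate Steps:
Y = 8
X = 272647/3 (X = -(-249330 - 1*295964)/6 = -(-249330 - 295964)/6 = -1/6*(-545294) = 272647/3 ≈ 90882.)
(265 + (M(-9) - Y))**2/X = (265 + (-15 - 1*8))**2/(272647/3) = (265 + (-15 - 8))**2*(3/272647) = (265 - 23)**2*(3/272647) = 242**2*(3/272647) = 58564*(3/272647) = 175692/272647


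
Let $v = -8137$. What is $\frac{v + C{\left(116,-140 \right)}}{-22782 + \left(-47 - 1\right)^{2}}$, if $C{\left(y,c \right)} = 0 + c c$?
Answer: $- \frac{3821}{6826} \approx -0.55977$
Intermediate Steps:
$C{\left(y,c \right)} = c^{2}$ ($C{\left(y,c \right)} = 0 + c^{2} = c^{2}$)
$\frac{v + C{\left(116,-140 \right)}}{-22782 + \left(-47 - 1\right)^{2}} = \frac{-8137 + \left(-140\right)^{2}}{-22782 + \left(-47 - 1\right)^{2}} = \frac{-8137 + 19600}{-22782 + \left(-48\right)^{2}} = \frac{11463}{-22782 + 2304} = \frac{11463}{-20478} = 11463 \left(- \frac{1}{20478}\right) = - \frac{3821}{6826}$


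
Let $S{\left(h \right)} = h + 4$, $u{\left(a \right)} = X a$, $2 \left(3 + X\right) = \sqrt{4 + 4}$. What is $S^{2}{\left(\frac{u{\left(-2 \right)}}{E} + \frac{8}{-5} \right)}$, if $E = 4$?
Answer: $\frac{1571}{100} - \frac{39 \sqrt{2}}{10} \approx 10.195$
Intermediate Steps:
$X = -3 + \sqrt{2}$ ($X = -3 + \frac{\sqrt{4 + 4}}{2} = -3 + \frac{\sqrt{8}}{2} = -3 + \frac{2 \sqrt{2}}{2} = -3 + \sqrt{2} \approx -1.5858$)
$u{\left(a \right)} = a \left(-3 + \sqrt{2}\right)$ ($u{\left(a \right)} = \left(-3 + \sqrt{2}\right) a = a \left(-3 + \sqrt{2}\right)$)
$S{\left(h \right)} = 4 + h$
$S^{2}{\left(\frac{u{\left(-2 \right)}}{E} + \frac{8}{-5} \right)} = \left(4 + \left(\frac{\left(-2\right) \left(-3 + \sqrt{2}\right)}{4} + \frac{8}{-5}\right)\right)^{2} = \left(4 + \left(\left(6 - 2 \sqrt{2}\right) \frac{1}{4} + 8 \left(- \frac{1}{5}\right)\right)\right)^{2} = \left(4 - \left(\frac{1}{10} + \frac{\sqrt{2}}{2}\right)\right)^{2} = \left(\frac{39}{10} - \frac{\sqrt{2}}{2}\right)^{2}$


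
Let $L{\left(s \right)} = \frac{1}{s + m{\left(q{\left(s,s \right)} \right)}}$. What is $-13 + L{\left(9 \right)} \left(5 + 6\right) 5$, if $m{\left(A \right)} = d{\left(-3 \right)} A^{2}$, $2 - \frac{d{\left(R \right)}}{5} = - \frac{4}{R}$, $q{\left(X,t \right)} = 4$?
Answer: $- \frac{206}{17} \approx -12.118$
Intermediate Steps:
$d{\left(R \right)} = 10 + \frac{20}{R}$ ($d{\left(R \right)} = 10 - 5 \left(- \frac{4}{R}\right) = 10 + \frac{20}{R}$)
$m{\left(A \right)} = \frac{10 A^{2}}{3}$ ($m{\left(A \right)} = \left(10 + \frac{20}{-3}\right) A^{2} = \left(10 + 20 \left(- \frac{1}{3}\right)\right) A^{2} = \left(10 - \frac{20}{3}\right) A^{2} = \frac{10 A^{2}}{3}$)
$L{\left(s \right)} = \frac{1}{\frac{160}{3} + s}$ ($L{\left(s \right)} = \frac{1}{s + \frac{10 \cdot 4^{2}}{3}} = \frac{1}{s + \frac{10}{3} \cdot 16} = \frac{1}{s + \frac{160}{3}} = \frac{1}{\frac{160}{3} + s}$)
$-13 + L{\left(9 \right)} \left(5 + 6\right) 5 = -13 + \frac{3}{160 + 3 \cdot 9} \left(5 + 6\right) 5 = -13 + \frac{3}{160 + 27} \cdot 11 \cdot 5 = -13 + \frac{3}{187} \cdot 55 = -13 + \frac{15}{17} = - \frac{206}{17}$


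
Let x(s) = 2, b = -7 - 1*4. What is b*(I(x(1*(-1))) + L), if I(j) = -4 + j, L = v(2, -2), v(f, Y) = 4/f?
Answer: 0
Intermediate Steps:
b = -11 (b = -7 - 4 = -11)
L = 2 (L = 4/2 = 4*(1/2) = 2)
b*(I(x(1*(-1))) + L) = -11*((-4 + 2) + 2) = -11*(-2 + 2) = -11*0 = 0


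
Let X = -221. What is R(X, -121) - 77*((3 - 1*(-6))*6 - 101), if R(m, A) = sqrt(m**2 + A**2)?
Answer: 3619 + sqrt(63482) ≈ 3871.0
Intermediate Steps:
R(m, A) = sqrt(A**2 + m**2)
R(X, -121) - 77*((3 - 1*(-6))*6 - 101) = sqrt((-121)**2 + (-221)**2) - 77*((3 - 1*(-6))*6 - 101) = sqrt(14641 + 48841) - 77*((3 + 6)*6 - 101) = sqrt(63482) - 77*(9*6 - 101) = sqrt(63482) - 77*(54 - 101) = sqrt(63482) - 77*(-47) = sqrt(63482) + 3619 = 3619 + sqrt(63482)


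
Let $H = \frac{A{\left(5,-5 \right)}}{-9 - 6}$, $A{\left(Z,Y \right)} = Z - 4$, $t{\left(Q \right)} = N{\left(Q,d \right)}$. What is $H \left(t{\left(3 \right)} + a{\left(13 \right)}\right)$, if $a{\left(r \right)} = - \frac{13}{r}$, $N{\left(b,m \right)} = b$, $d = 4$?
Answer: $- \frac{2}{15} \approx -0.13333$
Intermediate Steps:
$t{\left(Q \right)} = Q$
$A{\left(Z,Y \right)} = -4 + Z$ ($A{\left(Z,Y \right)} = Z - 4 = -4 + Z$)
$H = - \frac{1}{15}$ ($H = \frac{-4 + 5}{-9 - 6} = 1 \frac{1}{-15} = 1 \left(- \frac{1}{15}\right) = - \frac{1}{15} \approx -0.066667$)
$H \left(t{\left(3 \right)} + a{\left(13 \right)}\right) = - \frac{3 - \frac{13}{13}}{15} = - \frac{3 - 1}{15} = \left(- \frac{1}{15}\right) 2 = - \frac{2}{15}$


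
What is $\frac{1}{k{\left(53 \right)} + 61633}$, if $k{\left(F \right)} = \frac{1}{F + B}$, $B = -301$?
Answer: $\frac{248}{15284983} \approx 1.6225 \cdot 10^{-5}$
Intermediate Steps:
$k{\left(F \right)} = \frac{1}{-301 + F}$ ($k{\left(F \right)} = \frac{1}{F - 301} = \frac{1}{-301 + F}$)
$\frac{1}{k{\left(53 \right)} + 61633} = \frac{1}{\frac{1}{-301 + 53} + 61633} = \frac{1}{\frac{1}{-248} + 61633} = \frac{1}{- \frac{1}{248} + 61633} = \frac{1}{\frac{15284983}{248}} = \frac{248}{15284983}$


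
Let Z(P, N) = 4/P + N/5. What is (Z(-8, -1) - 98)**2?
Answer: 974169/100 ≈ 9741.7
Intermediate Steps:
Z(P, N) = 4/P + N/5 (Z(P, N) = 4/P + N*(1/5) = 4/P + N/5)
(Z(-8, -1) - 98)**2 = ((4/(-8) + (1/5)*(-1)) - 98)**2 = ((4*(-1/8) - 1/5) - 98)**2 = ((-1/2 - 1/5) - 98)**2 = (-7/10 - 98)**2 = (-987/10)**2 = 974169/100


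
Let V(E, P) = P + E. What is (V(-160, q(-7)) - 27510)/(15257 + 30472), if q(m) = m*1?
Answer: -27677/45729 ≈ -0.60524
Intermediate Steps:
q(m) = m
V(E, P) = E + P
(V(-160, q(-7)) - 27510)/(15257 + 30472) = ((-160 - 7) - 27510)/(15257 + 30472) = (-167 - 27510)/45729 = -27677*1/45729 = -27677/45729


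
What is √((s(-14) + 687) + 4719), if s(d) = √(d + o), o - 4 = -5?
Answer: √(5406 + I*√15) ≈ 73.526 + 0.0263*I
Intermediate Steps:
o = -1 (o = 4 - 5 = -1)
s(d) = √(-1 + d) (s(d) = √(d - 1) = √(-1 + d))
√((s(-14) + 687) + 4719) = √((√(-1 - 14) + 687) + 4719) = √((√(-15) + 687) + 4719) = √((I*√15 + 687) + 4719) = √((687 + I*√15) + 4719) = √(5406 + I*√15)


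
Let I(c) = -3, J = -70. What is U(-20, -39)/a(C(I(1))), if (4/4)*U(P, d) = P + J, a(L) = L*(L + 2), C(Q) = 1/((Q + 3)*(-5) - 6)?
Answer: 3240/11 ≈ 294.55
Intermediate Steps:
C(Q) = 1/(-21 - 5*Q) (C(Q) = 1/((3 + Q)*(-5) - 6) = 1/((-15 - 5*Q) - 6) = 1/(-21 - 5*Q))
a(L) = L*(2 + L)
U(P, d) = -70 + P (U(P, d) = P - 70 = -70 + P)
U(-20, -39)/a(C(I(1))) = (-70 - 20)/(((-1/(21 + 5*(-3)))*(2 - 1/(21 + 5*(-3))))) = -90*(-6/(2 - 1/(21 - 15))) = -90*(-6/(2 - 1/6)) = -90/((-1/6*11/6)) = -90/(-11/36) = -90*(-36/11) = 3240/11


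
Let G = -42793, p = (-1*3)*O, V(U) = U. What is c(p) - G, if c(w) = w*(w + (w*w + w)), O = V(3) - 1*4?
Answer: 42838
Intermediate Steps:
O = -1 (O = 3 - 1*4 = 3 - 4 = -1)
p = 3 (p = -1*3*(-1) = -3*(-1) = 3)
c(w) = w*(w**2 + 2*w) (c(w) = w*(w + (w**2 + w)) = w*(w + (w + w**2)) = w*(w**2 + 2*w))
c(p) - G = 3**2*(2 + 3) - 1*(-42793) = 9*5 + 42793 = 45 + 42793 = 42838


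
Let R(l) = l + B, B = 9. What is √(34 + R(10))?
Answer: √53 ≈ 7.2801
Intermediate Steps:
R(l) = 9 + l (R(l) = l + 9 = 9 + l)
√(34 + R(10)) = √(34 + (9 + 10)) = √(34 + 19) = √53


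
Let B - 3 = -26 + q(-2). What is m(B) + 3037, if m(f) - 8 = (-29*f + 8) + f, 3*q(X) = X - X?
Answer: 3697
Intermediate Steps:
q(X) = 0 (q(X) = (X - X)/3 = (⅓)*0 = 0)
B = -23 (B = 3 + (-26 + 0) = 3 - 26 = -23)
m(f) = 16 - 28*f (m(f) = 8 + ((-29*f + 8) + f) = 8 + ((8 - 29*f) + f) = 8 + (8 - 28*f) = 16 - 28*f)
m(B) + 3037 = (16 - 28*(-23)) + 3037 = (16 + 644) + 3037 = 660 + 3037 = 3697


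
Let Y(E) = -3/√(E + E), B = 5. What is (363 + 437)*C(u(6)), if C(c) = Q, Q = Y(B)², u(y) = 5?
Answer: 720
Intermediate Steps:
Y(E) = -3*√2/(2*√E)
Q = 9/10 (Q = (-3*√2/(2*√5))² = (-3*√2*√5/5/2)² = (-3*√10/10)² = 9/10 ≈ 0.90000)
C(c) = 9/10
(363 + 437)*C(u(6)) = (363 + 437)*(9/10) = 800*(9/10) = 720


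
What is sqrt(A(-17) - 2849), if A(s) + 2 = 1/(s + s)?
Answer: I*sqrt(3295790)/34 ≈ 53.395*I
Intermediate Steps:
A(s) = -2 + 1/(2*s) (A(s) = -2 + 1/(s + s) = -2 + 1/(2*s))
sqrt(A(-17) - 2849) = sqrt((-2 + (1/2)/(-17)) - 2849) = sqrt((-2 + (1/2)*(-1/17)) - 2849) = sqrt((-2 - 1/34) - 2849) = sqrt(-69/34 - 2849) = sqrt(-96935/34) = I*sqrt(3295790)/34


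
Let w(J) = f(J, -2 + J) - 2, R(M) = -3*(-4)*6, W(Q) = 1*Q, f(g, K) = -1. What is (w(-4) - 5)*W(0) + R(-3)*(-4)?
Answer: -288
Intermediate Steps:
W(Q) = Q
R(M) = 72 (R(M) = 12*6 = 72)
w(J) = -3 (w(J) = -1 - 2 = -3)
(w(-4) - 5)*W(0) + R(-3)*(-4) = (-3 - 5)*0 + 72*(-4) = -8*0 - 288 = 0 - 288 = -288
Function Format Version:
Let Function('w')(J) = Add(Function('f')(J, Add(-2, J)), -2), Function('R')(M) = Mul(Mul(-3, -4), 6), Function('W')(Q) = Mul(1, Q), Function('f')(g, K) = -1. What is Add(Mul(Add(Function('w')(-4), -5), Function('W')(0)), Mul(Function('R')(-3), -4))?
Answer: -288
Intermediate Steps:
Function('W')(Q) = Q
Function('R')(M) = 72 (Function('R')(M) = Mul(12, 6) = 72)
Function('w')(J) = -3 (Function('w')(J) = Add(-1, -2) = -3)
Add(Mul(Add(Function('w')(-4), -5), Function('W')(0)), Mul(Function('R')(-3), -4)) = Add(Mul(Add(-3, -5), 0), Mul(72, -4)) = Add(Mul(-8, 0), -288) = Add(0, -288) = -288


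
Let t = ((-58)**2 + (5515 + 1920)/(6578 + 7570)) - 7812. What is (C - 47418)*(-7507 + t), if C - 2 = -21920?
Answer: 108582683010/131 ≈ 8.2888e+8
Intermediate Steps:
C = -21918 (C = 2 - 21920 = -21918)
t = -62922869/14148 (t = (3364 + 7435/14148) - 7812 = 47601307/14148 - 7812 = -62922869/14148 ≈ -4447.5)
(C - 47418)*(-7507 + t) = (-21918 - 47418)*(-7507 - 62922869/14148) = -69336*(-169131905/14148) = 108582683010/131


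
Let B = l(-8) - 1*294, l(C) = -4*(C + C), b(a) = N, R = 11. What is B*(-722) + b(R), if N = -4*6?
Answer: 166036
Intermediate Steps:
N = -24
b(a) = -24
l(C) = -8*C
B = -230 (B = -8*(-8) - 1*294 = 64 - 294 = -230)
B*(-722) + b(R) = -230*(-722) - 24 = 166060 - 24 = 166036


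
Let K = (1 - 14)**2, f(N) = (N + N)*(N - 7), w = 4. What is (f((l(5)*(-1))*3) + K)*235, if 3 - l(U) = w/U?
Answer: 409511/5 ≈ 81902.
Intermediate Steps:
l(U) = 3 - 4/U
f(N) = 2*N*(-7 + N) (f(N) = (2*N)*(-7 + N) = 2*N*(-7 + N))
K = 169 (K = (-13)**2 = 169)
(f((l(5)*(-1))*3) + K)*235 = (2*(((3 - 4/5)*(-1))*3)*(-7 + ((3 - 4/5)*(-1))*3) + 169)*235 = (2*(((11/5)*(-1))*3)*(-7 + ((11/5)*(-1))*3) + 169)*235 = (2*(-11/5*3)*(-7 - 11/5*3) + 169)*235 = (2*(-33/5)*(-7 - 33/5) + 169)*235 = (2*(-33/5)*(-68/5) + 169)*235 = (4488/25 + 169)*235 = (8713/25)*235 = 409511/5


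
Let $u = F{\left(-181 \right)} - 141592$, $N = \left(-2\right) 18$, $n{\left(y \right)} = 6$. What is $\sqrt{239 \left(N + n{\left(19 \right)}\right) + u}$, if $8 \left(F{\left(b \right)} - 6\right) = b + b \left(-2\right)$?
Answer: $\frac{7 i \sqrt{48566}}{4} \approx 385.66 i$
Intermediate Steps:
$F{\left(b \right)} = 6 - \frac{b}{8}$ ($F{\left(b \right)} = 6 + \frac{b + b \left(-2\right)}{8} = 6 + \frac{b - 2 b}{8} = 6 + \frac{\left(-1\right) b}{8} = 6 - \frac{b}{8}$)
$N = -36$
$u = - \frac{1132507}{8}$ ($u = \left(6 - - \frac{181}{8}\right) - 141592 = \left(6 + \frac{181}{8}\right) - 141592 = \frac{229}{8} - 141592 = - \frac{1132507}{8} \approx -1.4156 \cdot 10^{5}$)
$\sqrt{239 \left(N + n{\left(19 \right)}\right) + u} = \sqrt{239 \left(-36 + 6\right) - \frac{1132507}{8}} = \sqrt{239 \left(-30\right) - \frac{1132507}{8}} = \sqrt{-7170 - \frac{1132507}{8}} = \sqrt{- \frac{1189867}{8}} = \frac{7 i \sqrt{48566}}{4}$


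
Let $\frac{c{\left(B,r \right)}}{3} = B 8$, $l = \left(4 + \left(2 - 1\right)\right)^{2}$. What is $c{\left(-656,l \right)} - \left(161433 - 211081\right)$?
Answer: $33904$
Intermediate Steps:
$l = 25$ ($l = \left(4 + 1\right)^{2} = 5^{2} = 25$)
$c{\left(B,r \right)} = 24 B$ ($c{\left(B,r \right)} = 3 B 8 = 3 \cdot 8 B = 24 B$)
$c{\left(-656,l \right)} - \left(161433 - 211081\right) = 24 \left(-656\right) - \left(161433 - 211081\right) = -15744 - \left(161433 - 211081\right) = -15744 - -49648 = -15744 + 49648 = 33904$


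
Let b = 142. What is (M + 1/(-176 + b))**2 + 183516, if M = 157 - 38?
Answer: 228506521/1156 ≈ 1.9767e+5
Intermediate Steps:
M = 119
(M + 1/(-176 + b))**2 + 183516 = (119 + 1/(-176 + 142))**2 + 183516 = (119 + 1/(-34))**2 + 183516 = (119 - 1/34)**2 + 183516 = (4045/34)**2 + 183516 = 16362025/1156 + 183516 = 228506521/1156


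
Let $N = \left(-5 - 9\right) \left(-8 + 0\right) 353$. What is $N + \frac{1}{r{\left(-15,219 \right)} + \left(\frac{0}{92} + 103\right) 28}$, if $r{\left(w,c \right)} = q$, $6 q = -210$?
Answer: $\frac{112638065}{2849} \approx 39536.0$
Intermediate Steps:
$q = -35$ ($q = \frac{1}{6} \left(-210\right) = -35$)
$r{\left(w,c \right)} = -35$
$N = 39536$ ($N = \left(-14\right) \left(-8\right) 353 = 112 \cdot 353 = 39536$)
$N + \frac{1}{r{\left(-15,219 \right)} + \left(\frac{0}{92} + 103\right) 28} = 39536 + \frac{1}{-35 + \left(\frac{0}{92} + 103\right) 28} = 39536 + \frac{1}{-35 + \left(0 \cdot \frac{1}{92} + 103\right) 28} = 39536 + \frac{1}{-35 + \left(0 + 103\right) 28} = 39536 + \frac{1}{-35 + 103 \cdot 28} = 39536 + \frac{1}{-35 + 2884} = 39536 + \frac{1}{2849} = \frac{112638065}{2849}$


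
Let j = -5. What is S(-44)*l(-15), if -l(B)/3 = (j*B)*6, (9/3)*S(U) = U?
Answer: 19800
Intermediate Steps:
S(U) = U/3
l(B) = 90*B (l(B) = -3*(-5*B)*6 = -(-90)*B = 90*B)
S(-44)*l(-15) = ((⅓)*(-44))*(90*(-15)) = -44/3*(-1350) = 19800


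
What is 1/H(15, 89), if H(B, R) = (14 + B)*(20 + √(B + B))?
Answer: 2/1073 - √30/10730 ≈ 0.0013535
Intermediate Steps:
H(B, R) = (14 + B)*(20 + √2*√B) (H(B, R) = (14 + B)*(20 + √(2*B)) = (14 + B)*(20 + √2*√B))
1/H(15, 89) = 1/(280 + 20*15 + √2*15^(3/2) + 14*√2*√15) = 1/(280 + 300 + √2*(15*√15) + 14*√30) = 1/(280 + 300 + 15*√30 + 14*√30) = 1/(580 + 29*√30)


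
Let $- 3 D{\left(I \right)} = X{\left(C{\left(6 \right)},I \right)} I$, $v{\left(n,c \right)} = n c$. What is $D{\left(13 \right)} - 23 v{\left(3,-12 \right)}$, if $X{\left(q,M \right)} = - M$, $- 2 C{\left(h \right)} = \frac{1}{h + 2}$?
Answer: $\frac{2653}{3} \approx 884.33$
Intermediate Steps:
$v{\left(n,c \right)} = c n$
$C{\left(h \right)} = - \frac{1}{2 \left(2 + h\right)}$ ($C{\left(h \right)} = - \frac{1}{2 \left(h + 2\right)} = - \frac{1}{2 \left(2 + h\right)}$)
$D{\left(I \right)} = \frac{I^{2}}{3}$ ($D{\left(I \right)} = - \frac{- I I}{3} = - \frac{\left(-1\right) I^{2}}{3} = \frac{I^{2}}{3}$)
$D{\left(13 \right)} - 23 v{\left(3,-12 \right)} = \frac{13^{2}}{3} - 23 \left(\left(-12\right) 3\right) = \frac{1}{3} \cdot 169 - -828 = \frac{169}{3} + 828 = \frac{2653}{3}$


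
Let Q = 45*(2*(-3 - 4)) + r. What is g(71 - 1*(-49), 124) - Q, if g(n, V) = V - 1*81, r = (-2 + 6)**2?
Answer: 657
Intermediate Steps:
r = 16 (r = 4**2 = 16)
g(n, V) = -81 + V (g(n, V) = V - 81 = -81 + V)
Q = -614 (Q = 45*(2*(-3 - 4)) + 16 = 45*(2*(-7)) + 16 = 45*(-14) + 16 = -630 + 16 = -614)
g(71 - 1*(-49), 124) - Q = (-81 + 124) - 1*(-614) = 43 + 614 = 657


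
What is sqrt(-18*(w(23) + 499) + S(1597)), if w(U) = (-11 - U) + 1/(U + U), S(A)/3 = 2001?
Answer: 165*I*sqrt(46)/23 ≈ 48.656*I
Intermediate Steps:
S(A) = 6003 (S(A) = 3*2001 = 6003)
w(U) = -11 + 1/(2*U) - U (w(U) = (-11 - U) + 1/(2*U) = -11 + 1/(2*U) - U)
sqrt(-18*(w(23) + 499) + S(1597)) = sqrt(-18*((-11 + (1/2)/23 - 1*23) + 499) + 6003) = sqrt(-18*((-11 + (1/2)*(1/23) - 23) + 499) + 6003) = sqrt(-18*((-11 + 1/46 - 23) + 499) + 6003) = sqrt(-18*(-1563/46 + 499) + 6003) = sqrt(-18*21391/46 + 6003) = sqrt(-192519/23 + 6003) = sqrt(-54450/23) = 165*I*sqrt(46)/23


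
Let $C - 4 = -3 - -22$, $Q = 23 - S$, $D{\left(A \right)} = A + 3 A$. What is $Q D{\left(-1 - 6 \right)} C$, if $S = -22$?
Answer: $-28980$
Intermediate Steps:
$D{\left(A \right)} = 4 A$
$Q = 45$ ($Q = 23 - -22 = 23 + 22 = 45$)
$C = 23$ ($C = 4 - -19 = 4 + \left(-3 + 22\right) = 4 + 19 = 23$)
$Q D{\left(-1 - 6 \right)} C = 45 \cdot 4 \left(-1 - 6\right) 23 = 45 \cdot 4 \left(-7\right) 23 = 45 \left(-28\right) 23 = \left(-1260\right) 23 = -28980$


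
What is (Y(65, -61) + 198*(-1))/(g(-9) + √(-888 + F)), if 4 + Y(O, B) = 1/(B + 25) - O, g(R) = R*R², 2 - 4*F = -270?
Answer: 778653/2129044 + 9613*I*√205/9580698 ≈ 0.36573 + 0.014366*I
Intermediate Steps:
F = 68 (F = ½ - ¼*(-270) = ½ + 135/2 = 68)
g(R) = R³
Y(O, B) = -4 + 1/(25 + B) - O (Y(O, B) = -4 + (1/(B + 25) - O) = -4 + (1/(25 + B) - O) = -4 + 1/(25 + B) - O)
(Y(65, -61) + 198*(-1))/(g(-9) + √(-888 + F)) = ((-99 - 25*65 - 4*(-61) - 1*(-61)*65)/(25 - 61) + 198*(-1))/((-9)³ + √(-888 + 68)) = ((-99 - 1625 + 244 + 3965)/(-36) - 198)/(-729 + √(-820)) = (-1/36*2485 - 198)/(-729 + 2*I*√205) = (-2485/36 - 198)/(-729 + 2*I*√205) = -9613/(36*(-729 + 2*I*√205))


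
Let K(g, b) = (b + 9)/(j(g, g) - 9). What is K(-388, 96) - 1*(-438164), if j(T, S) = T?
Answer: 173951003/397 ≈ 4.3816e+5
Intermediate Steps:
K(g, b) = (9 + b)/(-9 + g) (K(g, b) = (b + 9)/(g - 9) = (9 + b)/(-9 + g))
K(-388, 96) - 1*(-438164) = (9 + 96)/(-9 - 388) - 1*(-438164) = 105/(-397) + 438164 = -1/397*105 + 438164 = -105/397 + 438164 = 173951003/397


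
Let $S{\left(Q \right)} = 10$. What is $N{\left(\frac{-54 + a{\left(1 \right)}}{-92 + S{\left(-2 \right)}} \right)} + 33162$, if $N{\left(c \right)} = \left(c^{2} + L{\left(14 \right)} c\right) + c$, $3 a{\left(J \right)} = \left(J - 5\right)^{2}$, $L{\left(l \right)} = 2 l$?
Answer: $\frac{501973618}{15129} \approx 33180.0$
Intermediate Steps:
$a{\left(J \right)} = \frac{\left(-5 + J\right)^{2}}{3}$ ($a{\left(J \right)} = \frac{\left(J - 5\right)^{2}}{3} = \frac{\left(-5 + J\right)^{2}}{3}$)
$N{\left(c \right)} = c^{2} + 29 c$ ($N{\left(c \right)} = \left(c^{2} + 2 \cdot 14 c\right) + c = \left(c^{2} + 28 c\right) + c = c^{2} + 29 c$)
$N{\left(\frac{-54 + a{\left(1 \right)}}{-92 + S{\left(-2 \right)}} \right)} + 33162 = \frac{-54 + \frac{\left(-5 + 1\right)^{2}}{3}}{-92 + 10} \left(29 + \frac{-54 + \frac{\left(-5 + 1\right)^{2}}{3}}{-92 + 10}\right) + 33162 = \frac{-54 + \frac{\left(-4\right)^{2}}{3}}{-82} \left(29 + \frac{-54 + \frac{\left(-4\right)^{2}}{3}}{-82}\right) + 33162 = \left(-54 + \frac{1}{3} \cdot 16\right) \left(- \frac{1}{82}\right) \left(29 + \left(-54 + \frac{1}{3} \cdot 16\right) \left(- \frac{1}{82}\right)\right) + 33162 = \left(-54 + \frac{16}{3}\right) \left(- \frac{1}{82}\right) \left(29 + \left(-54 + \frac{16}{3}\right) \left(- \frac{1}{82}\right)\right) + 33162 = \left(- \frac{146}{3}\right) \left(- \frac{1}{82}\right) \left(29 - - \frac{73}{123}\right) + 33162 = \frac{73 \left(29 + \frac{73}{123}\right)}{123} + 33162 = \frac{73}{123} \cdot \frac{3640}{123} + 33162 = \frac{265720}{15129} + 33162 = \frac{501973618}{15129}$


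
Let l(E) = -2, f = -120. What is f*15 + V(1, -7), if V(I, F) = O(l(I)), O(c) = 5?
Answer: -1795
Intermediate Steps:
V(I, F) = 5
f*15 + V(1, -7) = -120*15 + 5 = -1800 + 5 = -1795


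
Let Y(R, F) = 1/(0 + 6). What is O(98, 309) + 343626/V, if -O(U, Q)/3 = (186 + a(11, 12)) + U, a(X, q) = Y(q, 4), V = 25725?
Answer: -14391291/17150 ≈ -839.14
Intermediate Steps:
Y(R, F) = ⅙ (Y(R, F) = 1/6 = ⅙)
a(X, q) = ⅙
O(U, Q) = -1117/2 - 3*U (O(U, Q) = -3*((186 + ⅙) + U) = -3*(1117/6 + U) = -1117/2 - 3*U)
O(98, 309) + 343626/V = (-1117/2 - 3*98) + 343626/25725 = (-1117/2 - 294) + 343626*(1/25725) = -1705/2 + 114542/8575 = -14391291/17150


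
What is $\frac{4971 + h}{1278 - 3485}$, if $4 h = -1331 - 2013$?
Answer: $- \frac{4135}{2207} \approx -1.8736$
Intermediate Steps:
$h = -836$ ($h = \frac{-1331 - 2013}{4} = \frac{1}{4} \left(-3344\right) = -836$)
$\frac{4971 + h}{1278 - 3485} = \frac{4971 - 836}{1278 - 3485} = \frac{4135}{-2207} = 4135 \left(- \frac{1}{2207}\right) = - \frac{4135}{2207}$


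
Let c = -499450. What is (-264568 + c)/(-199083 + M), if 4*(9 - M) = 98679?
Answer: 3056072/894975 ≈ 3.4147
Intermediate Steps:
M = -98643/4 (M = 9 - ¼*98679 = 9 - 98679/4 = -98643/4 ≈ -24661.)
(-264568 + c)/(-199083 + M) = (-264568 - 499450)/(-199083 - 98643/4) = -764018/(-894975/4) = -764018*(-4/894975) = 3056072/894975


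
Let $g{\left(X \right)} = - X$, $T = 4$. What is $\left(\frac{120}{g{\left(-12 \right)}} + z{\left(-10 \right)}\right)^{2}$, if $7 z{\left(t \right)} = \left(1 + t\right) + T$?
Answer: $\frac{4225}{49} \approx 86.224$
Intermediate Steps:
$z{\left(t \right)} = \frac{5}{7} + \frac{t}{7}$ ($z{\left(t \right)} = \frac{\left(1 + t\right) + 4}{7} = \frac{5 + t}{7} = \frac{5}{7} + \frac{t}{7}$)
$\left(\frac{120}{g{\left(-12 \right)}} + z{\left(-10 \right)}\right)^{2} = \left(\frac{120}{\left(-1\right) \left(-12\right)} + \left(\frac{5}{7} + \frac{1}{7} \left(-10\right)\right)\right)^{2} = \left(\frac{120}{12} + \left(\frac{5}{7} - \frac{10}{7}\right)\right)^{2} = \left(120 \cdot \frac{1}{12} - \frac{5}{7}\right)^{2} = \left(10 - \frac{5}{7}\right)^{2} = \left(\frac{65}{7}\right)^{2} = \frac{4225}{49}$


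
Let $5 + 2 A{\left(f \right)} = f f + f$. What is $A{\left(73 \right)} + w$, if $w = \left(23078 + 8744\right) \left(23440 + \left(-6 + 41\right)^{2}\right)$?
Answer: $\frac{1569784657}{2} \approx 7.8489 \cdot 10^{8}$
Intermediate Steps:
$A{\left(f \right)} = - \frac{5}{2} + \frac{f}{2} + \frac{f^{2}}{2}$ ($A{\left(f \right)} = - \frac{5}{2} + \frac{f f + f}{2} = - \frac{5}{2} + \frac{f^{2} + f}{2} = - \frac{5}{2} + \frac{f + f^{2}}{2} = - \frac{5}{2} + \left(\frac{f}{2} + \frac{f^{2}}{2}\right) = - \frac{5}{2} + \frac{f}{2} + \frac{f^{2}}{2}$)
$w = 784889630$ ($w = 31822 \left(23440 + 35^{2}\right) = 31822 \left(23440 + 1225\right) = 31822 \cdot 24665 = 784889630$)
$A{\left(73 \right)} + w = \left(- \frac{5}{2} + \frac{1}{2} \cdot 73 + \frac{73^{2}}{2}\right) + 784889630 = \left(- \frac{5}{2} + \frac{73}{2} + \frac{1}{2} \cdot 5329\right) + 784889630 = \left(- \frac{5}{2} + \frac{73}{2} + \frac{5329}{2}\right) + 784889630 = \frac{5397}{2} + 784889630 = \frac{1569784657}{2}$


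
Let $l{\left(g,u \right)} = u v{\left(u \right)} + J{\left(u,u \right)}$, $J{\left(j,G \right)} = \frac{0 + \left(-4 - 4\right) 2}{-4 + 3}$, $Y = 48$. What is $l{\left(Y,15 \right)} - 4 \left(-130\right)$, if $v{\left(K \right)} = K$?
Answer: $761$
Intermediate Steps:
$J{\left(j,G \right)} = 16$ ($J{\left(j,G \right)} = \frac{0 - 16}{-1} = \left(0 - 16\right) \left(-1\right) = \left(-16\right) \left(-1\right) = 16$)
$l{\left(g,u \right)} = 16 + u^{2}$ ($l{\left(g,u \right)} = u u + 16 = u^{2} + 16 = 16 + u^{2}$)
$l{\left(Y,15 \right)} - 4 \left(-130\right) = \left(16 + 15^{2}\right) - 4 \left(-130\right) = \left(16 + 225\right) - -520 = 241 + 520 = 761$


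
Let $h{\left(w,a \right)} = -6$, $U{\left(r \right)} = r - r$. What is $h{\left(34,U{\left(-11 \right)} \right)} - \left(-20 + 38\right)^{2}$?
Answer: $-330$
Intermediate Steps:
$U{\left(r \right)} = 0$
$h{\left(34,U{\left(-11 \right)} \right)} - \left(-20 + 38\right)^{2} = -6 - \left(-20 + 38\right)^{2} = -6 - 18^{2} = -6 - 324 = -330$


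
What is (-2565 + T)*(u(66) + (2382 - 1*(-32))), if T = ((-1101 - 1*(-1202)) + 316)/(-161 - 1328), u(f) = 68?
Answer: -9480500364/1489 ≈ -6.3670e+6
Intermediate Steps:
T = -417/1489 (T = ((-1101 + 1202) + 316)/(-1489) = (101 + 316)*(-1/1489) = 417*(-1/1489) = -417/1489 ≈ -0.28005)
(-2565 + T)*(u(66) + (2382 - 1*(-32))) = (-2565 - 417/1489)*(68 + (2382 - 1*(-32))) = -3819702*(68 + (2382 + 32))/1489 = -3819702*(68 + 2414)/1489 = -3819702/1489*2482 = -9480500364/1489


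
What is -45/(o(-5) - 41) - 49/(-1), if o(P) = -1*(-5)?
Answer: 201/4 ≈ 50.250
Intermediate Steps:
o(P) = 5
-45/(o(-5) - 41) - 49/(-1) = -45/(5 - 41) - 49/(-1) = -45/(-36) - 49*(-1) = -45*(-1/36) + 49 = 5/4 + 49 = 201/4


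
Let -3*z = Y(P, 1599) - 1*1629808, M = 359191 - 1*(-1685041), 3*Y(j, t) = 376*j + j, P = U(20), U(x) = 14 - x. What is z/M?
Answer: 815281/3066348 ≈ 0.26588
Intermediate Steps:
P = -6 (P = 14 - 1*20 = 14 - 20 = -6)
Y(j, t) = 377*j/3 (Y(j, t) = (376*j + j)/3 = (377*j)/3 = 377*j/3)
M = 2044232 (M = 359191 + 1685041 = 2044232)
z = 1630562/3 (z = -((377/3)*(-6) - 1*1629808)/3 = -(-754 - 1629808)/3 = -⅓*(-1630562) = 1630562/3 ≈ 5.4352e+5)
z/M = (1630562/3)/2044232 = (1630562/3)*(1/2044232) = 815281/3066348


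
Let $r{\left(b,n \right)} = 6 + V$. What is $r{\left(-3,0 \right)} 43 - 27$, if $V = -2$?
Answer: $145$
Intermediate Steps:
$r{\left(b,n \right)} = 4$ ($r{\left(b,n \right)} = 6 - 2 = 4$)
$r{\left(-3,0 \right)} 43 - 27 = 4 \cdot 43 - 27 = 172 - 27 = 145$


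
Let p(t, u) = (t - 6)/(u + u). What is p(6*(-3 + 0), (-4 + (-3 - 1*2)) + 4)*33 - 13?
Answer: 331/5 ≈ 66.200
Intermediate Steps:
p(t, u) = (-6 + t)/(2*u) (p(t, u) = (-6 + t)/((2*u)) = (-6 + t)*(1/(2*u)) = (-6 + t)/(2*u))
p(6*(-3 + 0), (-4 + (-3 - 1*2)) + 4)*33 - 13 = ((-6 + 6*(-3 + 0))/(2*((-4 + (-3 - 1*2)) + 4)))*33 - 13 = ((-6 + 6*(-3))/(2*((-4 + (-3 - 2)) + 4)))*33 - 13 = ((-6 - 18)/(2*((-4 - 5) + 4)))*33 - 13 = ((½)*(-24)/(-9 + 4))*33 - 13 = ((½)*(-24)/(-5))*33 - 13 = ((½)*(-⅕)*(-24))*33 - 13 = (12/5)*33 - 13 = 396/5 - 13 = 331/5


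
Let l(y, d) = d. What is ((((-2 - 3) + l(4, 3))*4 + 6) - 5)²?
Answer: 49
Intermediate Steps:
((((-2 - 3) + l(4, 3))*4 + 6) - 5)² = ((((-2 - 3) + 3)*4 + 6) - 5)² = (((-5 + 3)*4 + 6) - 5)² = ((-2*4 + 6) - 5)² = ((-8 + 6) - 5)² = (-2 - 5)² = (-7)² = 49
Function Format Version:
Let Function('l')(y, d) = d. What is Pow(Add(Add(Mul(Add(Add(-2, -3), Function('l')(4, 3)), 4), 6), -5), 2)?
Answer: 49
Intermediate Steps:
Pow(Add(Add(Mul(Add(Add(-2, -3), Function('l')(4, 3)), 4), 6), -5), 2) = Pow(Add(Add(Mul(Add(Add(-2, -3), 3), 4), 6), -5), 2) = Pow(Add(Add(Mul(Add(-5, 3), 4), 6), -5), 2) = Pow(Add(Add(Mul(-2, 4), 6), -5), 2) = Pow(Add(Add(-8, 6), -5), 2) = Pow(Add(-2, -5), 2) = Pow(-7, 2) = 49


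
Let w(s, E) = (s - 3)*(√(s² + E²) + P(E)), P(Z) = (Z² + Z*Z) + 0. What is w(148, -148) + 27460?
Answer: 6379620 + 21460*√2 ≈ 6.4100e+6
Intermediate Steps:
P(Z) = 2*Z² (P(Z) = (Z² + Z²) + 0 = 2*Z² + 0 = 2*Z²)
w(s, E) = (-3 + s)*(√(E² + s²) + 2*E²) (w(s, E) = (s - 3)*(√(s² + E²) + 2*E²) = (-3 + s)*(√(E² + s²) + 2*E²))
w(148, -148) + 27460 = (-6*(-148)² - 3*√((-148)² + 148²) + 148*√((-148)² + 148²) + 2*148*(-148)²) + 27460 = (-6*21904 - 3*√(21904 + 21904) + 148*√(21904 + 21904) + 2*148*21904) + 27460 = (-131424 - 444*√2 + 148*√43808 + 6483584) + 27460 = (-131424 - 444*√2 + 148*(148*√2) + 6483584) + 27460 = (-131424 - 444*√2 + 21904*√2 + 6483584) + 27460 = (6352160 + 21460*√2) + 27460 = 6379620 + 21460*√2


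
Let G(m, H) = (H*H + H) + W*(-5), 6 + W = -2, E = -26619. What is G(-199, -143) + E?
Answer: -6273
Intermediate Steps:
W = -8 (W = -6 - 2 = -8)
G(m, H) = 40 + H + H² (G(m, H) = (H*H + H) - 8*(-5) = (H² + H) + 40 = (H + H²) + 40 = 40 + H + H²)
G(-199, -143) + E = (40 - 143 + (-143)²) - 26619 = (40 - 143 + 20449) - 26619 = 20346 - 26619 = -6273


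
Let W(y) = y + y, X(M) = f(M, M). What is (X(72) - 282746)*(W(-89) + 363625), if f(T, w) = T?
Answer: -102737017278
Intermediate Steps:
X(M) = M
W(y) = 2*y
(X(72) - 282746)*(W(-89) + 363625) = (72 - 282746)*(2*(-89) + 363625) = -282674*(-178 + 363625) = -282674*363447 = -102737017278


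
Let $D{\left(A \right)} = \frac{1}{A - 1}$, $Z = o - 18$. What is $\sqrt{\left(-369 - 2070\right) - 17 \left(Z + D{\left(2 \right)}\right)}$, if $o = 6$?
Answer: $2 i \sqrt{563} \approx 47.455 i$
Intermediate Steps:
$Z = -12$ ($Z = 6 - 18 = -12$)
$D{\left(A \right)} = \frac{1}{-1 + A}$
$\sqrt{\left(-369 - 2070\right) - 17 \left(Z + D{\left(2 \right)}\right)} = \sqrt{\left(-369 - 2070\right) - 17 \left(-12 + \frac{1}{-1 + 2}\right)} = \sqrt{-2439 - 17 \left(-12 + 1^{-1}\right)} = \sqrt{-2439 - 17 \left(-12 + 1\right)} = \sqrt{-2439 - -187} = \sqrt{-2439 + 187} = \sqrt{-2252} = 2 i \sqrt{563}$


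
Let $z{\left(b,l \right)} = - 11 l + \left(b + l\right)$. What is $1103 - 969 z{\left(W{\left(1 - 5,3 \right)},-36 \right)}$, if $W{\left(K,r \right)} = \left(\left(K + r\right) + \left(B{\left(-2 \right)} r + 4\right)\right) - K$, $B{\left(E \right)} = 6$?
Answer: $-371962$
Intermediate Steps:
$W{\left(K,r \right)} = 4 + 7 r$ ($W{\left(K,r \right)} = \left(\left(K + r\right) + \left(6 r + 4\right)\right) - K = \left(\left(K + r\right) + \left(4 + 6 r\right)\right) - K = \left(4 + K + 7 r\right) - K = 4 + 7 r$)
$z{\left(b,l \right)} = b - 10 l$
$1103 - 969 z{\left(W{\left(1 - 5,3 \right)},-36 \right)} = 1103 - 969 \left(\left(4 + 7 \cdot 3\right) - -360\right) = 1103 - 969 \left(\left(4 + 21\right) + 360\right) = 1103 - 969 \left(25 + 360\right) = 1103 - 373065 = -371962$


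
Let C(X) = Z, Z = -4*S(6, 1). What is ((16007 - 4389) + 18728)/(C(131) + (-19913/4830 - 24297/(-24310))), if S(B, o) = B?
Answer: -6852202665/6124511 ≈ -1118.8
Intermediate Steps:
Z = -24 (Z = -4*6 = -24)
C(X) = -24
((16007 - 4389) + 18728)/(C(131) + (-19913/4830 - 24297/(-24310))) = ((16007 - 4389) + 18728)/(-24 + (-19913/4830 - 24297/(-24310))) = (11618 + 18728)/(-24 + (-19913*1/4830 - 24297*(-1/24310))) = 30346/(-24 + (-19913/4830 + 1869/1870)) = 30346/(-24 - 1410502/451605) = 30346/(-12249022/451605) = 30346*(-451605/12249022) = -6852202665/6124511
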